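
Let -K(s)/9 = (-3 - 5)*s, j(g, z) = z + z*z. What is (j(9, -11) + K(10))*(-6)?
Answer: -4980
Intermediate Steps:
j(g, z) = z + z²
K(s) = 72*s (K(s) = -9*(-3 - 5)*s = -(-72)*s = 72*s)
(j(9, -11) + K(10))*(-6) = (-11*(1 - 11) + 72*10)*(-6) = (-11*(-10) + 720)*(-6) = (110 + 720)*(-6) = 830*(-6) = -4980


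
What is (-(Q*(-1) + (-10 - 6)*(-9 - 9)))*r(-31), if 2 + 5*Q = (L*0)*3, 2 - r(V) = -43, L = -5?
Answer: -12978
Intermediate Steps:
r(V) = 45 (r(V) = 2 - 1*(-43) = 2 + 43 = 45)
Q = -⅖ (Q = -⅖ + (-5*0*3)/5 = -⅖ + (0*3)/5 = -⅖ + (⅕)*0 = -⅖ + 0 = -⅖ ≈ -0.40000)
(-(Q*(-1) + (-10 - 6)*(-9 - 9)))*r(-31) = -(-⅖*(-1) + (-10 - 6)*(-9 - 9))*45 = -(⅖ - 16*(-18))*45 = -(⅖ + 288)*45 = -1*1442/5*45 = -1442/5*45 = -12978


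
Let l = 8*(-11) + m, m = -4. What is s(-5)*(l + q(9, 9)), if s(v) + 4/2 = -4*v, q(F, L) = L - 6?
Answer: -1602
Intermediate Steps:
q(F, L) = -6 + L
s(v) = -2 - 4*v
l = -92 (l = 8*(-11) - 4 = -88 - 4 = -92)
s(-5)*(l + q(9, 9)) = (-2 - 4*(-5))*(-92 + (-6 + 9)) = (-2 + 20)*(-92 + 3) = 18*(-89) = -1602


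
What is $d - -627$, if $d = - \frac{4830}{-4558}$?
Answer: $\frac{1431348}{2279} \approx 628.06$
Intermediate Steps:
$d = \frac{2415}{2279}$ ($d = \left(-4830\right) \left(- \frac{1}{4558}\right) = \frac{2415}{2279} \approx 1.0597$)
$d - -627 = \frac{2415}{2279} - -627 = \frac{2415}{2279} + 627 = \frac{1431348}{2279}$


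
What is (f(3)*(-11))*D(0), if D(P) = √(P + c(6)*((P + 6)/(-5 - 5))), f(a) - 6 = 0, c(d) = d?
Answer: -198*I*√10/5 ≈ -125.23*I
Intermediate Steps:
f(a) = 6 (f(a) = 6 + 0 = 6)
D(P) = √(-18/5 + 2*P/5) (D(P) = √(P + 6*((P + 6)/(-5 - 5))) = √(P + 6*((6 + P)/(-10))) = √(P + 6*((6 + P)*(-⅒))) = √(P + 6*(-⅗ - P/10)) = √(P + (-18/5 - 3*P/5)) = √(-18/5 + 2*P/5))
(f(3)*(-11))*D(0) = (6*(-11))*(√(-90 + 10*0)/5) = -66*√(-90 + 0)/5 = -66*√(-90)/5 = -66*3*I*√10/5 = -198*I*√10/5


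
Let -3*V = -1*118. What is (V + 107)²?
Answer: 192721/9 ≈ 21413.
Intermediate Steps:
V = 118/3 (V = -(-1)*118/3 = -⅓*(-118) = 118/3 ≈ 39.333)
(V + 107)² = (118/3 + 107)² = (439/3)² = 192721/9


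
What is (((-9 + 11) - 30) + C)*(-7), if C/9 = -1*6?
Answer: 574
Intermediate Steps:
C = -54 (C = 9*(-1*6) = 9*(-6) = -54)
(((-9 + 11) - 30) + C)*(-7) = (((-9 + 11) - 30) - 54)*(-7) = ((2 - 30) - 54)*(-7) = (-28 - 54)*(-7) = -82*(-7) = 574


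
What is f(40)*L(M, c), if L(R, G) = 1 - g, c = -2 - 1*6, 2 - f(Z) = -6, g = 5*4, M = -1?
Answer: -152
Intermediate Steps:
g = 20
f(Z) = 8 (f(Z) = 2 - 1*(-6) = 2 + 6 = 8)
c = -8 (c = -2 - 6 = -8)
L(R, G) = -19 (L(R, G) = 1 - 1*20 = 1 - 20 = -19)
f(40)*L(M, c) = 8*(-19) = -152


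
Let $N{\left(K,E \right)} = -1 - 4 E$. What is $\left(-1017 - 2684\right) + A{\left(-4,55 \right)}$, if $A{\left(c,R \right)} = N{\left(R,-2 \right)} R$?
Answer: $-3316$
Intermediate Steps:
$A{\left(c,R \right)} = 7 R$ ($A{\left(c,R \right)} = \left(-1 - -8\right) R = \left(-1 + 8\right) R = 7 R$)
$\left(-1017 - 2684\right) + A{\left(-4,55 \right)} = \left(-1017 - 2684\right) + 7 \cdot 55 = -3701 + 385 = -3316$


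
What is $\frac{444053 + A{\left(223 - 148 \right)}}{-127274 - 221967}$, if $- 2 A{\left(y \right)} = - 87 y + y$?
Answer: $- \frac{447278}{349241} \approx -1.2807$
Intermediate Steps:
$A{\left(y \right)} = 43 y$ ($A{\left(y \right)} = - \frac{- 87 y + y}{2} = - \frac{\left(-86\right) y}{2} = 43 y$)
$\frac{444053 + A{\left(223 - 148 \right)}}{-127274 - 221967} = \frac{444053 + 43 \left(223 - 148\right)}{-127274 - 221967} = \frac{444053 + 43 \left(223 - 148\right)}{-349241} = \left(444053 + 43 \cdot 75\right) \left(- \frac{1}{349241}\right) = \left(444053 + 3225\right) \left(- \frac{1}{349241}\right) = 447278 \left(- \frac{1}{349241}\right) = - \frac{447278}{349241}$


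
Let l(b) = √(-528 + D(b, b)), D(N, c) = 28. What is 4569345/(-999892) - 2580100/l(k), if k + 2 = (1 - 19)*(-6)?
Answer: -4569345/999892 + 51602*I*√5 ≈ -4.5698 + 1.1539e+5*I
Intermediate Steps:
k = 106 (k = -2 + (1 - 19)*(-6) = -2 - 18*(-6) = -2 + 108 = 106)
l(b) = 10*I*√5 (l(b) = √(-528 + 28) = √(-500) = 10*I*√5)
4569345/(-999892) - 2580100/l(k) = 4569345/(-999892) - 2580100*(-I*√5/50) = 4569345*(-1/999892) - (-51602)*I*√5 = -4569345/999892 + 51602*I*√5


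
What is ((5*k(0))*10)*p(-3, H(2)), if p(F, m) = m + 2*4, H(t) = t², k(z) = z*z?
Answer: 0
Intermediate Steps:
k(z) = z²
p(F, m) = 8 + m (p(F, m) = m + 8 = 8 + m)
((5*k(0))*10)*p(-3, H(2)) = ((5*0²)*10)*(8 + 2²) = ((5*0)*10)*(8 + 4) = (0*10)*12 = 0*12 = 0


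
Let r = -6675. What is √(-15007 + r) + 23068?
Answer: 23068 + I*√21682 ≈ 23068.0 + 147.25*I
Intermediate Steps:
√(-15007 + r) + 23068 = √(-15007 - 6675) + 23068 = √(-21682) + 23068 = I*√21682 + 23068 = 23068 + I*√21682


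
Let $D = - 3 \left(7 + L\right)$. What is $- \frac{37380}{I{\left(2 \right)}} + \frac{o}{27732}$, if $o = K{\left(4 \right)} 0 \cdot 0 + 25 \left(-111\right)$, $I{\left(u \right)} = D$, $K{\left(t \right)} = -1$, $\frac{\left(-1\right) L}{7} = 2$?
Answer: $- \frac{16455245}{9244} \approx -1780.1$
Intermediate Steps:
$L = -14$ ($L = \left(-7\right) 2 = -14$)
$D = 21$ ($D = - 3 \left(7 - 14\right) = \left(-3\right) \left(-7\right) = 21$)
$I{\left(u \right)} = 21$
$o = -2775$ ($o = \left(-1\right) 0 \cdot 0 + 25 \left(-111\right) = 0 \cdot 0 - 2775 = 0 - 2775 = -2775$)
$- \frac{37380}{I{\left(2 \right)}} + \frac{o}{27732} = - \frac{37380}{21} - \frac{2775}{27732} = \left(-37380\right) \frac{1}{21} - \frac{925}{9244} = -1780 - \frac{925}{9244} = - \frac{16455245}{9244}$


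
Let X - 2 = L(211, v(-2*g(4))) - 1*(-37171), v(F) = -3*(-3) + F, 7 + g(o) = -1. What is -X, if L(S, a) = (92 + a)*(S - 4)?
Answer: -61392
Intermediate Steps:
g(o) = -8 (g(o) = -7 - 1 = -8)
v(F) = 9 + F
L(S, a) = (-4 + S)*(92 + a) (L(S, a) = (92 + a)*(-4 + S) = (-4 + S)*(92 + a))
X = 61392 (X = 2 + ((-368 - 4*(9 - 2*(-8)) + 92*211 + 211*(9 - 2*(-8))) - 1*(-37171)) = 2 + ((-368 - 4*(9 + 16) + 19412 + 211*(9 + 16)) + 37171) = 2 + ((-368 - 4*25 + 19412 + 211*25) + 37171) = 2 + ((-368 - 100 + 19412 + 5275) + 37171) = 2 + (24219 + 37171) = 2 + 61390 = 61392)
-X = -1*61392 = -61392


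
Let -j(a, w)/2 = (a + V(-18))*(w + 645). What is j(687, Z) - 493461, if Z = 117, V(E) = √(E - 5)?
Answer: -1540449 - 1524*I*√23 ≈ -1.5404e+6 - 7308.8*I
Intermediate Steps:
V(E) = √(-5 + E)
j(a, w) = -2*(645 + w)*(a + I*√23) (j(a, w) = -2*(a + √(-5 - 18))*(w + 645) = -2*(a + √(-23))*(645 + w) = -2*(a + I*√23)*(645 + w) = -2*(645 + w)*(a + I*√23))
j(687, Z) - 493461 = (-1290*687 - 1290*I*√23 - 2*687*117 - 2*I*117*√23) - 493461 = (-886230 - 1290*I*√23 - 160758 - 234*I*√23) - 493461 = (-1046988 - 1524*I*√23) - 493461 = -1540449 - 1524*I*√23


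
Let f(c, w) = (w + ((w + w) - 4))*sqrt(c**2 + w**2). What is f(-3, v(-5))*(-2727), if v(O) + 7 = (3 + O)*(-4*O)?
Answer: 395415*sqrt(2218) ≈ 1.8622e+7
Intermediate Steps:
v(O) = -7 - 4*O*(3 + O) (v(O) = -7 + (3 + O)*(-4*O) = -7 - 4*O*(3 + O))
f(c, w) = sqrt(c**2 + w**2)*(-4 + 3*w) (f(c, w) = (w + (2*w - 4))*sqrt(c**2 + w**2) = (w + (-4 + 2*w))*sqrt(c**2 + w**2) = (-4 + 3*w)*sqrt(c**2 + w**2) = sqrt(c**2 + w**2)*(-4 + 3*w))
f(-3, v(-5))*(-2727) = (sqrt((-3)**2 + (-7 - 12*(-5) - 4*(-5)**2)**2)*(-4 + 3*(-7 - 12*(-5) - 4*(-5)**2)))*(-2727) = (sqrt(9 + (-7 + 60 - 4*25)**2)*(-4 + 3*(-7 + 60 - 4*25)))*(-2727) = (sqrt(9 + (-7 + 60 - 100)**2)*(-4 + 3*(-7 + 60 - 100)))*(-2727) = (sqrt(9 + (-47)**2)*(-4 + 3*(-47)))*(-2727) = (sqrt(9 + 2209)*(-4 - 141))*(-2727) = (sqrt(2218)*(-145))*(-2727) = -145*sqrt(2218)*(-2727) = 395415*sqrt(2218)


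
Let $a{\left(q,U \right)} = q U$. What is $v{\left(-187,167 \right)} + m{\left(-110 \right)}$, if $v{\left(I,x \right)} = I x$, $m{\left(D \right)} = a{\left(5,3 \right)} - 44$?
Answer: $-31258$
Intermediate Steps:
$a{\left(q,U \right)} = U q$
$m{\left(D \right)} = -29$ ($m{\left(D \right)} = 3 \cdot 5 - 44 = 15 - 44 = -29$)
$v{\left(-187,167 \right)} + m{\left(-110 \right)} = \left(-187\right) 167 - 29 = -31229 - 29 = -31258$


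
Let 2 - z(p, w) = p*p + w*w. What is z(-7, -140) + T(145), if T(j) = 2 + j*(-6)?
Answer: -20515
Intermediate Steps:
T(j) = 2 - 6*j
z(p, w) = 2 - p² - w² (z(p, w) = 2 - (p*p + w*w) = 2 - (p² + w²) = 2 + (-p² - w²) = 2 - p² - w²)
z(-7, -140) + T(145) = (2 - 1*(-7)² - 1*(-140)²) + (2 - 6*145) = (2 - 1*49 - 1*19600) + (2 - 870) = (2 - 49 - 19600) - 868 = -19647 - 868 = -20515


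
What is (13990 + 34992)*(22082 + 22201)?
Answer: 2169069906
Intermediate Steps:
(13990 + 34992)*(22082 + 22201) = 48982*44283 = 2169069906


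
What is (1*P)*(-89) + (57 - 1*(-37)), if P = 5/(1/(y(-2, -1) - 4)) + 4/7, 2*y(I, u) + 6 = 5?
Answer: 28639/14 ≈ 2045.6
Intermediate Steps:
y(I, u) = -½ (y(I, u) = -3 + (½)*5 = -3 + 5/2 = -½)
P = -307/14 (P = 5/(1/(-½ - 4)) + 4/7 = 5/(1/(-9/2)) + 4*(⅐) = 5/(-2/9) + 4/7 = 5*(-9/2) + 4/7 = -45/2 + 4/7 = -307/14 ≈ -21.929)
(1*P)*(-89) + (57 - 1*(-37)) = (1*(-307/14))*(-89) + (57 - 1*(-37)) = -307/14*(-89) + (57 + 37) = 27323/14 + 94 = 28639/14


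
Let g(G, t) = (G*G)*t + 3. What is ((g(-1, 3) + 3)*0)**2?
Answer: 0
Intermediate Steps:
g(G, t) = 3 + t*G**2 (g(G, t) = G**2*t + 3 = t*G**2 + 3 = 3 + t*G**2)
((g(-1, 3) + 3)*0)**2 = (((3 + 3*(-1)**2) + 3)*0)**2 = (((3 + 3*1) + 3)*0)**2 = (((3 + 3) + 3)*0)**2 = ((6 + 3)*0)**2 = (9*0)**2 = 0**2 = 0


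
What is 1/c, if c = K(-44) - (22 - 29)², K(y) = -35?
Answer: -1/84 ≈ -0.011905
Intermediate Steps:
c = -84 (c = -35 - (22 - 29)² = -35 - 1*(-7)² = -35 - 1*49 = -35 - 49 = -84)
1/c = 1/(-84) = -1/84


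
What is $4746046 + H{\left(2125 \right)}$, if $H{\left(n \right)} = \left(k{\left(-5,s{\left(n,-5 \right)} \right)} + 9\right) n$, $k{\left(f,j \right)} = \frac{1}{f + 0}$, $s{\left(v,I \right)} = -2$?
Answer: $4764746$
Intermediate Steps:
$k{\left(f,j \right)} = \frac{1}{f}$
$H{\left(n \right)} = \frac{44 n}{5}$ ($H{\left(n \right)} = \left(\frac{1}{-5} + 9\right) n = \left(- \frac{1}{5} + 9\right) n = \frac{44 n}{5}$)
$4746046 + H{\left(2125 \right)} = 4746046 + \frac{44}{5} \cdot 2125 = 4746046 + 18700 = 4764746$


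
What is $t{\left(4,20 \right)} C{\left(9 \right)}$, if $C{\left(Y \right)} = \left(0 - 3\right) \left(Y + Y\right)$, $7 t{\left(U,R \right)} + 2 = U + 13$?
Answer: $- \frac{810}{7} \approx -115.71$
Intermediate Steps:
$t{\left(U,R \right)} = \frac{11}{7} + \frac{U}{7}$ ($t{\left(U,R \right)} = - \frac{2}{7} + \frac{U + 13}{7} = - \frac{2}{7} + \frac{13 + U}{7} = - \frac{2}{7} + \left(\frac{13}{7} + \frac{U}{7}\right) = \frac{11}{7} + \frac{U}{7}$)
$C{\left(Y \right)} = - 6 Y$ ($C{\left(Y \right)} = - 3 \cdot 2 Y = - 6 Y$)
$t{\left(4,20 \right)} C{\left(9 \right)} = \left(\frac{11}{7} + \frac{1}{7} \cdot 4\right) \left(\left(-6\right) 9\right) = \left(\frac{11}{7} + \frac{4}{7}\right) \left(-54\right) = \frac{15}{7} \left(-54\right) = - \frac{810}{7}$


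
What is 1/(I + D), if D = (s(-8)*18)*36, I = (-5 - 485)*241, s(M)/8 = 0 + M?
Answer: -1/159562 ≈ -6.2672e-6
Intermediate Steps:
s(M) = 8*M (s(M) = 8*(0 + M) = 8*M)
I = -118090 (I = -490*241 = -118090)
D = -41472 (D = ((8*(-8))*18)*36 = -64*18*36 = -1152*36 = -41472)
1/(I + D) = 1/(-118090 - 41472) = 1/(-159562) = -1/159562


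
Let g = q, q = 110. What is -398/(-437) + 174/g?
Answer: 59909/24035 ≈ 2.4926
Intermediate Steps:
g = 110
-398/(-437) + 174/g = -398/(-437) + 174/110 = -398*(-1/437) + 174*(1/110) = 398/437 + 87/55 = 59909/24035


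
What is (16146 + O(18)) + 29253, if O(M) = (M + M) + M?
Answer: 45453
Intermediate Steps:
O(M) = 3*M (O(M) = 2*M + M = 3*M)
(16146 + O(18)) + 29253 = (16146 + 3*18) + 29253 = (16146 + 54) + 29253 = 16200 + 29253 = 45453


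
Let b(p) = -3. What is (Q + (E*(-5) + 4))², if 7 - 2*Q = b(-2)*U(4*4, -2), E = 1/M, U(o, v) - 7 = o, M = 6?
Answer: 61009/36 ≈ 1694.7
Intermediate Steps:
U(o, v) = 7 + o
E = ⅙ (E = 1/6 = ⅙ ≈ 0.16667)
Q = 38 (Q = 7/2 - (-3)*(7 + 4*4)/2 = 7/2 - (-3)*(7 + 16)/2 = 7/2 - (-3)*23/2 = 7/2 - ½*(-69) = 7/2 + 69/2 = 38)
(Q + (E*(-5) + 4))² = (38 + ((⅙)*(-5) + 4))² = (38 + (-⅚ + 4))² = (38 + 19/6)² = (247/6)² = 61009/36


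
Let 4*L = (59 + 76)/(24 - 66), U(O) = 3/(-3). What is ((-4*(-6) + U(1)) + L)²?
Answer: 1545049/3136 ≈ 492.68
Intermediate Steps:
U(O) = -1 (U(O) = 3*(-⅓) = -1)
L = -45/56 (L = ((59 + 76)/(24 - 66))/4 = (135/(-42))/4 = (135*(-1/42))/4 = (¼)*(-45/14) = -45/56 ≈ -0.80357)
((-4*(-6) + U(1)) + L)² = ((-4*(-6) - 1) - 45/56)² = ((24 - 1) - 45/56)² = (23 - 45/56)² = (1243/56)² = 1545049/3136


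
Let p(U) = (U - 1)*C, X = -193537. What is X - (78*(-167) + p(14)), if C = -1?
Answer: -180498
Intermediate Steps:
p(U) = 1 - U (p(U) = (U - 1)*(-1) = (-1 + U)*(-1) = 1 - U)
X - (78*(-167) + p(14)) = -193537 - (78*(-167) + (1 - 1*14)) = -193537 - (-13026 + (1 - 14)) = -193537 - (-13026 - 13) = -193537 - 1*(-13039) = -193537 + 13039 = -180498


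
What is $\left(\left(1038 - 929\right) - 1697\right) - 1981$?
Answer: $-3569$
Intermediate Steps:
$\left(\left(1038 - 929\right) - 1697\right) - 1981 = \left(109 - 1697\right) - 1981 = -1588 - 1981 = -3569$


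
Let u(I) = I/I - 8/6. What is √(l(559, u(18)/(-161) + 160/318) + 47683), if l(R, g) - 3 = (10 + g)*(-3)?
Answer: √3469822556095/8533 ≈ 218.30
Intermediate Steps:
u(I) = -⅓ (u(I) = 1 - 8*⅙ = 1 - 4/3 = -⅓)
l(R, g) = -27 - 3*g (l(R, g) = 3 + (10 + g)*(-3) = 3 + (-30 - 3*g) = -27 - 3*g)
√(l(559, u(18)/(-161) + 160/318) + 47683) = √((-27 - 3*(-⅓/(-161) + 160/318)) + 47683) = √((-27 - 3*(-⅓*(-1/161) + 160*(1/318))) + 47683) = √((-27 - 3*(1/483 + 80/159)) + 47683) = √((-27 - 3*4311/8533) + 47683) = √((-27 - 12933/8533) + 47683) = √(-243324/8533 + 47683) = √(406635715/8533) = √3469822556095/8533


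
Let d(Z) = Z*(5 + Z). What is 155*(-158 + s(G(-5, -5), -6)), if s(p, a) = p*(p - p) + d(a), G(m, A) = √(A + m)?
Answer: -23560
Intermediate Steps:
s(p, a) = a*(5 + a) (s(p, a) = p*(p - p) + a*(5 + a) = p*0 + a*(5 + a) = 0 + a*(5 + a) = a*(5 + a))
155*(-158 + s(G(-5, -5), -6)) = 155*(-158 - 6*(5 - 6)) = 155*(-158 - 6*(-1)) = 155*(-158 + 6) = 155*(-152) = -23560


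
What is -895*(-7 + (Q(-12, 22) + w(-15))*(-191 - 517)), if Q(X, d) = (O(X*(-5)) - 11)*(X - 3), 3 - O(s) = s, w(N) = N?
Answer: 636834565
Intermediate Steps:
O(s) = 3 - s
Q(X, d) = (-8 + 5*X)*(-3 + X) (Q(X, d) = ((3 - X*(-5)) - 11)*(X - 3) = ((3 - (-5)*X) - 11)*(-3 + X) = ((3 + 5*X) - 11)*(-3 + X) = (-8 + 5*X)*(-3 + X))
-895*(-7 + (Q(-12, 22) + w(-15))*(-191 - 517)) = -895*(-7 + ((24 - 23*(-12) + 5*(-12)²) - 15)*(-191 - 517)) = -895*(-7 + ((24 + 276 + 5*144) - 15)*(-708)) = -895*(-7 + ((24 + 276 + 720) - 15)*(-708)) = -895*(-7 + (1020 - 15)*(-708)) = -895*(-7 + 1005*(-708)) = -895*(-7 - 711540) = -895*(-711547) = 636834565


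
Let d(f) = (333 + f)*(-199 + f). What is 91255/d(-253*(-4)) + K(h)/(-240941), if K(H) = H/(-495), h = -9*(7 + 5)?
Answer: 241855156141/2898119063235 ≈ 0.083452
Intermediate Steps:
h = -108 (h = -9*12 = -108)
K(H) = -H/495 (K(H) = H*(-1/495) = -H/495)
d(f) = (-199 + f)*(333 + f)
91255/d(-253*(-4)) + K(h)/(-240941) = 91255/(-66267 + (-253*(-4))**2 + 134*(-253*(-4))) - 1/495*(-108)/(-240941) = 91255/(-66267 + 1012**2 + 134*1012) + (12/55)*(-1/240941) = 91255/(-66267 + 1024144 + 135608) - 12/13251755 = 91255/1093485 - 12/13251755 = 91255*(1/1093485) - 12/13251755 = 18251/218697 - 12/13251755 = 241855156141/2898119063235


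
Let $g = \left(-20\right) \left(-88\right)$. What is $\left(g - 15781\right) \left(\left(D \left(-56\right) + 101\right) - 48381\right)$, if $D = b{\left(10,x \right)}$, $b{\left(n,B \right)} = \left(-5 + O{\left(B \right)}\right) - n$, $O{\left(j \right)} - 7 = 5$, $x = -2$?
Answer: $674578352$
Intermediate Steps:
$O{\left(j \right)} = 12$ ($O{\left(j \right)} = 7 + 5 = 12$)
$b{\left(n,B \right)} = 7 - n$ ($b{\left(n,B \right)} = \left(-5 + 12\right) - n = 7 - n$)
$g = 1760$
$D = -3$ ($D = 7 - 10 = -3$)
$\left(g - 15781\right) \left(\left(D \left(-56\right) + 101\right) - 48381\right) = \left(1760 - 15781\right) \left(\left(\left(-3\right) \left(-56\right) + 101\right) - 48381\right) = - 14021 \left(\left(168 + 101\right) - 48381\right) = - 14021 \left(269 - 48381\right) = \left(-14021\right) \left(-48112\right) = 674578352$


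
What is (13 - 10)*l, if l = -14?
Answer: -42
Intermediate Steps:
(13 - 10)*l = (13 - 10)*(-14) = 3*(-14) = -42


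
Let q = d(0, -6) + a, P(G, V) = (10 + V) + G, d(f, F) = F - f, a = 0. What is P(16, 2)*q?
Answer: -168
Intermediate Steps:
P(G, V) = 10 + G + V
q = -6 (q = (-6 - 1*0) + 0 = (-6 + 0) + 0 = -6 + 0 = -6)
P(16, 2)*q = (10 + 16 + 2)*(-6) = 28*(-6) = -168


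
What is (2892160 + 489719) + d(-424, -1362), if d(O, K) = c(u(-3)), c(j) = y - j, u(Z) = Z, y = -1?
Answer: 3381881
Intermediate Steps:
c(j) = -1 - j
d(O, K) = 2 (d(O, K) = -1 - 1*(-3) = -1 + 3 = 2)
(2892160 + 489719) + d(-424, -1362) = (2892160 + 489719) + 2 = 3381879 + 2 = 3381881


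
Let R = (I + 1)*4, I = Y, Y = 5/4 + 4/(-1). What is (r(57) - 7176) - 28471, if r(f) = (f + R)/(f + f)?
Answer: -2031854/57 ≈ -35647.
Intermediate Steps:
Y = -11/4 (Y = 5*(1/4) + 4*(-1) = 5/4 - 4 = -11/4 ≈ -2.7500)
I = -11/4 ≈ -2.7500
R = -7 (R = (-11/4 + 1)*4 = -7/4*4 = -7)
r(f) = (-7 + f)/(2*f) (r(f) = (f - 7)/(f + f) = (-7 + f)/((2*f)) = (-7 + f)*(1/(2*f)) = (-7 + f)/(2*f))
(r(57) - 7176) - 28471 = ((1/2)*(-7 + 57)/57 - 7176) - 28471 = ((1/2)*(1/57)*50 - 7176) - 28471 = (25/57 - 7176) - 28471 = -409007/57 - 28471 = -2031854/57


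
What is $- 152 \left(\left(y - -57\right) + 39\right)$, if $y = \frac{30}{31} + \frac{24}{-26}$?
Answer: $- \frac{5883312}{403} \approx -14599.0$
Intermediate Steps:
$y = \frac{18}{403}$ ($y = 30 \cdot \frac{1}{31} + 24 \left(- \frac{1}{26}\right) = \frac{30}{31} - \frac{12}{13} = \frac{18}{403} \approx 0.044665$)
$- 152 \left(\left(y - -57\right) + 39\right) = - 152 \left(\left(\frac{18}{403} - -57\right) + 39\right) = - 152 \left(\left(\frac{18}{403} + 57\right) + 39\right) = - 152 \left(\frac{22989}{403} + 39\right) = \left(-152\right) \frac{38706}{403} = - \frac{5883312}{403}$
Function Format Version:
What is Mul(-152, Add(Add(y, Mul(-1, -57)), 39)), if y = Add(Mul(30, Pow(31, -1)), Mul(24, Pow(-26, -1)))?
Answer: Rational(-5883312, 403) ≈ -14599.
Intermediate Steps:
y = Rational(18, 403) (y = Add(Mul(30, Rational(1, 31)), Mul(24, Rational(-1, 26))) = Add(Rational(30, 31), Rational(-12, 13)) = Rational(18, 403) ≈ 0.044665)
Mul(-152, Add(Add(y, Mul(-1, -57)), 39)) = Mul(-152, Add(Add(Rational(18, 403), Mul(-1, -57)), 39)) = Mul(-152, Add(Add(Rational(18, 403), 57), 39)) = Mul(-152, Add(Rational(22989, 403), 39)) = Mul(-152, Rational(38706, 403)) = Rational(-5883312, 403)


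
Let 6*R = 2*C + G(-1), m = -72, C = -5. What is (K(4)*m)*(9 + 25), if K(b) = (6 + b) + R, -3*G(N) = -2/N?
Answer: -20128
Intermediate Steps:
G(N) = 2/(3*N) (G(N) = -(-2)/(3*N) = 2/(3*N))
R = -16/9 (R = (2*(-5) + (⅔)/(-1))/6 = (-10 + (⅔)*(-1))/6 = (-10 - ⅔)/6 = (⅙)*(-32/3) = -16/9 ≈ -1.7778)
K(b) = 38/9 + b (K(b) = (6 + b) - 16/9 = 38/9 + b)
(K(4)*m)*(9 + 25) = ((38/9 + 4)*(-72))*(9 + 25) = ((74/9)*(-72))*34 = -592*34 = -20128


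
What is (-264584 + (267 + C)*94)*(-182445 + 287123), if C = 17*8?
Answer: -23730711956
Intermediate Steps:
C = 136
(-264584 + (267 + C)*94)*(-182445 + 287123) = (-264584 + (267 + 136)*94)*(-182445 + 287123) = (-264584 + 403*94)*104678 = (-264584 + 37882)*104678 = -226702*104678 = -23730711956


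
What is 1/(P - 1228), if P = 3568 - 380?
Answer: 1/1960 ≈ 0.00051020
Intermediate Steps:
P = 3188
1/(P - 1228) = 1/(3188 - 1228) = 1/1960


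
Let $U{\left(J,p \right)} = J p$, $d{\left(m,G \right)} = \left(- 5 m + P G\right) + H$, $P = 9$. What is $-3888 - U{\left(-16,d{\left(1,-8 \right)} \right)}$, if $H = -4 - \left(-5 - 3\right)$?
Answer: $-5056$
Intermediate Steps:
$H = 4$ ($H = -4 - \left(-5 - 3\right) = -4 - -8 = -4 + 8 = 4$)
$d{\left(m,G \right)} = 4 - 5 m + 9 G$ ($d{\left(m,G \right)} = \left(- 5 m + 9 G\right) + 4 = 4 - 5 m + 9 G$)
$-3888 - U{\left(-16,d{\left(1,-8 \right)} \right)} = -3888 - - 16 \left(4 - 5 + 9 \left(-8\right)\right) = -3888 - - 16 \left(4 - 5 - 72\right) = -3888 - \left(-16\right) \left(-73\right) = -3888 - 1168 = -5056$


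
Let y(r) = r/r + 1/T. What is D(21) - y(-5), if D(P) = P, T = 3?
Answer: 59/3 ≈ 19.667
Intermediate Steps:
y(r) = 4/3 (y(r) = r/r + 1/3 = 1 + 1*(1/3) = 1 + 1/3 = 4/3)
D(21) - y(-5) = 21 - 1*4/3 = 21 - 4/3 = 59/3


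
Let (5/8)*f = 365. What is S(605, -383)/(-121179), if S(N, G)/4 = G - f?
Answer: 3868/121179 ≈ 0.031920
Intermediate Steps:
f = 584 (f = (8/5)*365 = 584)
S(N, G) = -2336 + 4*G (S(N, G) = 4*(G - 1*584) = 4*(G - 584) = 4*(-584 + G) = -2336 + 4*G)
S(605, -383)/(-121179) = (-2336 + 4*(-383))/(-121179) = (-2336 - 1532)*(-1/121179) = -3868*(-1/121179) = 3868/121179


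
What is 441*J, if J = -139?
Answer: -61299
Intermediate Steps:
441*J = 441*(-139) = -61299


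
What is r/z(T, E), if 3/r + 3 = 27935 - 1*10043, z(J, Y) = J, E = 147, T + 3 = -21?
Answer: -1/143112 ≈ -6.9875e-6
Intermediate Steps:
T = -24 (T = -3 - 21 = -24)
r = 1/5963 (r = 3/(-3 + (27935 - 1*10043)) = 3/(-3 + (27935 - 10043)) = 3/(-3 + 17892) = 3/17889 = 3*(1/17889) = 1/5963 ≈ 0.00016770)
r/z(T, E) = (1/5963)/(-24) = (1/5963)*(-1/24) = -1/143112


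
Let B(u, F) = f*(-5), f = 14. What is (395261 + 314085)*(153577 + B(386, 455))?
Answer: 108889576422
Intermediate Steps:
B(u, F) = -70 (B(u, F) = 14*(-5) = -70)
(395261 + 314085)*(153577 + B(386, 455)) = (395261 + 314085)*(153577 - 70) = 709346*153507 = 108889576422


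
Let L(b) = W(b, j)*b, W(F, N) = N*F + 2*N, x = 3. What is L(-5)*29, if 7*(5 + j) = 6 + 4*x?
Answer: -7395/7 ≈ -1056.4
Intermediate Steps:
j = -17/7 (j = -5 + (6 + 4*3)/7 = -5 + (6 + 12)/7 = -5 + (⅐)*18 = -5 + 18/7 = -17/7 ≈ -2.4286)
W(F, N) = 2*N + F*N (W(F, N) = F*N + 2*N = 2*N + F*N)
L(b) = b*(-34/7 - 17*b/7) (L(b) = (-17*(2 + b)/7)*b = (-34/7 - 17*b/7)*b = b*(-34/7 - 17*b/7))
L(-5)*29 = -17/7*(-5)*(2 - 5)*29 = -17/7*(-5)*(-3)*29 = -255/7*29 = -7395/7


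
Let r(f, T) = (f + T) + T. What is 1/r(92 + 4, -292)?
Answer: -1/488 ≈ -0.0020492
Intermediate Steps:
r(f, T) = f + 2*T (r(f, T) = (T + f) + T = f + 2*T)
1/r(92 + 4, -292) = 1/((92 + 4) + 2*(-292)) = 1/(96 - 584) = 1/(-488) = -1/488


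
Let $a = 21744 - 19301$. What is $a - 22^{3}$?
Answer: $-8205$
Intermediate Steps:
$a = 2443$ ($a = 21744 - 19301 = 2443$)
$a - 22^{3} = 2443 - 22^{3} = 2443 - 10648 = -8205$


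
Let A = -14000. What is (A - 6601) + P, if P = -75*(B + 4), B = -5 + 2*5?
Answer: -21276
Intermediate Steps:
B = 5 (B = -5 + 10 = 5)
P = -675 (P = -75*(5 + 4) = -75*9 = -675)
(A - 6601) + P = (-14000 - 6601) - 675 = -20601 - 675 = -21276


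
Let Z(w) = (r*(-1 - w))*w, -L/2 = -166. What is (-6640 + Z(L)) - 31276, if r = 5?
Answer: -590696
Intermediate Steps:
L = 332 (L = -2*(-166) = 332)
Z(w) = w*(-5 - 5*w) (Z(w) = (5*(-1 - w))*w = (-5 - 5*w)*w = w*(-5 - 5*w))
(-6640 + Z(L)) - 31276 = (-6640 - 5*332*(1 + 332)) - 31276 = (-6640 - 5*332*333) - 31276 = (-6640 - 552780) - 31276 = -559420 - 31276 = -590696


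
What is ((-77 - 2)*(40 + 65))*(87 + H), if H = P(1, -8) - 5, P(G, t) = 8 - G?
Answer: -738255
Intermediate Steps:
H = 2 (H = (8 - 1*1) - 5 = (8 - 1) - 5 = 7 - 5 = 2)
((-77 - 2)*(40 + 65))*(87 + H) = ((-77 - 2)*(40 + 65))*(87 + 2) = -79*105*89 = -8295*89 = -738255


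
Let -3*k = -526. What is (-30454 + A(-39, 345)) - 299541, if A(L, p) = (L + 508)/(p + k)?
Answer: -73588684/223 ≈ -3.2999e+5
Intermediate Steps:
k = 526/3 (k = -⅓*(-526) = 526/3 ≈ 175.33)
A(L, p) = (508 + L)/(526/3 + p) (A(L, p) = (L + 508)/(p + 526/3) = (508 + L)/(526/3 + p))
(-30454 + A(-39, 345)) - 299541 = (-30454 + 3*(508 - 39)/(526 + 3*345)) - 299541 = (-30454 + 3*469/(526 + 1035)) - 299541 = (-30454 + 3*469/1561) - 299541 = (-30454 + 3*(1/1561)*469) - 299541 = (-30454 + 201/223) - 299541 = -6791041/223 - 299541 = -73588684/223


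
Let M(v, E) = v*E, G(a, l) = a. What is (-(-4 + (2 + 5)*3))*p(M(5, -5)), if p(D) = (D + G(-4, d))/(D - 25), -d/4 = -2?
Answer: -493/50 ≈ -9.8600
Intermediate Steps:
d = 8 (d = -4*(-2) = 8)
M(v, E) = E*v
p(D) = (-4 + D)/(-25 + D) (p(D) = (D - 4)/(D - 25) = (-4 + D)/(-25 + D))
(-(-4 + (2 + 5)*3))*p(M(5, -5)) = (-(-4 + (2 + 5)*3))*((-4 - 5*5)/(-25 - 5*5)) = (-(-4 + 7*3))*((-4 - 25)/(-25 - 25)) = (-(-4 + 21))*(-29/(-50)) = (-1*17)*(-1/50*(-29)) = -17*29/50 = -493/50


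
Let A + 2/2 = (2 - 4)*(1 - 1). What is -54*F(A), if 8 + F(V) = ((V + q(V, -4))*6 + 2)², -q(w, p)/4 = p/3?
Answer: -41904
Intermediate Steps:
A = -1 (A = -1 + (2 - 4)*(1 - 1) = -1 - 2*0 = -1 + 0 = -1)
q(w, p) = -4*p/3
F(V) = -8 + (34 + 6*V)² (F(V) = -8 + ((V - 4/3*(-4))*6 + 2)² = -8 + ((V + 16/3)*6 + 2)² = -8 + ((16/3 + V)*6 + 2)² = -8 + ((32 + 6*V) + 2)² = -8 + (34 + 6*V)²)
-54*F(A) = -54*(-8 + 4*(17 + 3*(-1))²) = -54*(-8 + 4*(17 - 3)²) = -54*(-8 + 4*14²) = -54*(-8 + 4*196) = -54*(-8 + 784) = -54*776 = -41904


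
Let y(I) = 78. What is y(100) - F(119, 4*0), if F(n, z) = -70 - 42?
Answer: 190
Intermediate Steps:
F(n, z) = -112
y(100) - F(119, 4*0) = 78 - 1*(-112) = 78 + 112 = 190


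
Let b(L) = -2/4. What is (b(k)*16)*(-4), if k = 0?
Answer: 32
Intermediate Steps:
b(L) = -1/2 (b(L) = -2*1/4 = -1/2)
(b(k)*16)*(-4) = -1/2*16*(-4) = -8*(-4) = 32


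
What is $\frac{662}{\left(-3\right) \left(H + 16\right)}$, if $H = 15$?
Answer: $- \frac{662}{93} \approx -7.1183$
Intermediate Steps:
$\frac{662}{\left(-3\right) \left(H + 16\right)} = \frac{662}{\left(-3\right) \left(15 + 16\right)} = \frac{662}{\left(-3\right) 31} = \frac{662}{-93} = 662 \left(- \frac{1}{93}\right) = - \frac{662}{93}$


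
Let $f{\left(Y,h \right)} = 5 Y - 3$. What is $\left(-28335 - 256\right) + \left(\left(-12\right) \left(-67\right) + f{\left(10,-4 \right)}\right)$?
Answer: $-27740$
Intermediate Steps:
$f{\left(Y,h \right)} = -3 + 5 Y$
$\left(-28335 - 256\right) + \left(\left(-12\right) \left(-67\right) + f{\left(10,-4 \right)}\right) = \left(-28335 - 256\right) + \left(\left(-12\right) \left(-67\right) + \left(-3 + 5 \cdot 10\right)\right) = -28591 + \left(804 + \left(-3 + 50\right)\right) = -28591 + \left(804 + 47\right) = -28591 + 851 = -27740$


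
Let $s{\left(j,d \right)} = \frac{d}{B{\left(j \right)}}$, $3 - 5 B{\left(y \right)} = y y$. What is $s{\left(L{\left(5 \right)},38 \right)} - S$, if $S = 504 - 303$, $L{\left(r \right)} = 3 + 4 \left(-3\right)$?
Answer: $- \frac{7934}{39} \approx -203.44$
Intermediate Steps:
$B{\left(y \right)} = \frac{3}{5} - \frac{y^{2}}{5}$ ($B{\left(y \right)} = \frac{3}{5} - \frac{y y}{5} = \frac{3}{5} - \frac{y^{2}}{5}$)
$L{\left(r \right)} = -9$ ($L{\left(r \right)} = 3 - 12 = -9$)
$s{\left(j,d \right)} = \frac{d}{\frac{3}{5} - \frac{j^{2}}{5}}$
$S = 201$ ($S = 504 - 303 = 201$)
$s{\left(L{\left(5 \right)},38 \right)} - S = \left(-5\right) 38 \frac{1}{-3 + \left(-9\right)^{2}} - 201 = \left(-5\right) 38 \frac{1}{-3 + 81} - 201 = \left(-5\right) 38 \cdot \frac{1}{78} - 201 = - \frac{95}{39} - 201 = - \frac{7934}{39}$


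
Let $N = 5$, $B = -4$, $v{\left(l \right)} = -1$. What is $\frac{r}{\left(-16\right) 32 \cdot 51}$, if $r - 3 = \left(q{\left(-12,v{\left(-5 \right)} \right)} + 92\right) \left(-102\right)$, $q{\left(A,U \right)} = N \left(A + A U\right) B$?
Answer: $\frac{3127}{8704} \approx 0.35926$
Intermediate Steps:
$q{\left(A,U \right)} = - 20 A - 20 A U$ ($q{\left(A,U \right)} = 5 \left(A + A U\right) \left(-4\right) = \left(5 A + 5 A U\right) \left(-4\right) = - 20 A - 20 A U$)
$r = -9381$ ($r = 3 + \left(\left(-20\right) \left(-12\right) \left(1 - 1\right) + 92\right) \left(-102\right) = 3 + \left(\left(-20\right) \left(-12\right) 0 + 92\right) \left(-102\right) = 3 + \left(0 + 92\right) \left(-102\right) = 3 + 92 \left(-102\right) = 3 - 9384 = -9381$)
$\frac{r}{\left(-16\right) 32 \cdot 51} = - \frac{9381}{\left(-16\right) 32 \cdot 51} = - \frac{9381}{\left(-512\right) 51} = - \frac{9381}{-26112} = \left(-9381\right) \left(- \frac{1}{26112}\right) = \frac{3127}{8704}$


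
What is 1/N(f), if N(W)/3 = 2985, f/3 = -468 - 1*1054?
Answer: 1/8955 ≈ 0.00011167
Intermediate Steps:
f = -4566 (f = 3*(-468 - 1*1054) = 3*(-468 - 1054) = 3*(-1522) = -4566)
N(W) = 8955 (N(W) = 3*2985 = 8955)
1/N(f) = 1/8955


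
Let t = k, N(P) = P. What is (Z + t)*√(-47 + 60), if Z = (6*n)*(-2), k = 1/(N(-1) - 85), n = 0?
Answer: -√13/86 ≈ -0.041925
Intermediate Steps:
k = -1/86 (k = 1/(-1 - 85) = 1/(-86) = -1/86 ≈ -0.011628)
t = -1/86 ≈ -0.011628
Z = 0 (Z = (6*0)*(-2) = 0*(-2) = 0)
(Z + t)*√(-47 + 60) = (0 - 1/86)*√(-47 + 60) = -√13/86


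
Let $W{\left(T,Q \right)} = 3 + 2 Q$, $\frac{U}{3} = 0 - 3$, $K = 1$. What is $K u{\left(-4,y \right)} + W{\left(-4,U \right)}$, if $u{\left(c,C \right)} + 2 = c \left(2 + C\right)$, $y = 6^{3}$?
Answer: $-889$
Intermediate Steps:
$y = 216$
$u{\left(c,C \right)} = -2 + c \left(2 + C\right)$
$U = -9$ ($U = 3 \left(0 - 3\right) = 3 \left(-3\right) = -9$)
$K u{\left(-4,y \right)} + W{\left(-4,U \right)} = 1 \left(-2 + 2 \left(-4\right) + 216 \left(-4\right)\right) + \left(3 + 2 \left(-9\right)\right) = 1 \left(-2 - 8 - 864\right) + \left(3 - 18\right) = 1 \left(-874\right) - 15 = -874 - 15 = -889$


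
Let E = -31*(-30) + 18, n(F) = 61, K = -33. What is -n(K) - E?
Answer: -1009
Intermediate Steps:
E = 948 (E = 930 + 18 = 948)
-n(K) - E = -1*61 - 1*948 = -61 - 948 = -1009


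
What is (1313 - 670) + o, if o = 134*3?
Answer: 1045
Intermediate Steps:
o = 402
(1313 - 670) + o = (1313 - 670) + 402 = 643 + 402 = 1045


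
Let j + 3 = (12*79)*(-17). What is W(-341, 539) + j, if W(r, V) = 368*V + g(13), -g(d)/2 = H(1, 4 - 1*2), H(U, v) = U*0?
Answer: 182233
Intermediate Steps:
H(U, v) = 0
g(d) = 0 (g(d) = -2*0 = 0)
W(r, V) = 368*V (W(r, V) = 368*V + 0 = 368*V)
j = -16119 (j = -3 + (12*79)*(-17) = -3 + 948*(-17) = -3 - 16116 = -16119)
W(-341, 539) + j = 368*539 - 16119 = 198352 - 16119 = 182233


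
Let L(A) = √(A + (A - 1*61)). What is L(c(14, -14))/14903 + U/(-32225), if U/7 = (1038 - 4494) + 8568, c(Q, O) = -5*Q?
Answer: -35784/32225 + I*√201/14903 ≈ -1.1104 + 0.00095132*I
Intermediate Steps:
U = 35784 (U = 7*((1038 - 4494) + 8568) = 7*(-3456 + 8568) = 7*5112 = 35784)
L(A) = √(-61 + 2*A) (L(A) = √(A + (A - 61)) = √(A + (-61 + A)) = √(-61 + 2*A))
L(c(14, -14))/14903 + U/(-32225) = √(-61 + 2*(-5*14))/14903 + 35784/(-32225) = √(-61 + 2*(-70))*(1/14903) + 35784*(-1/32225) = √(-61 - 140)*(1/14903) - 35784/32225 = √(-201)*(1/14903) - 35784/32225 = (I*√201)*(1/14903) - 35784/32225 = I*√201/14903 - 35784/32225 = -35784/32225 + I*√201/14903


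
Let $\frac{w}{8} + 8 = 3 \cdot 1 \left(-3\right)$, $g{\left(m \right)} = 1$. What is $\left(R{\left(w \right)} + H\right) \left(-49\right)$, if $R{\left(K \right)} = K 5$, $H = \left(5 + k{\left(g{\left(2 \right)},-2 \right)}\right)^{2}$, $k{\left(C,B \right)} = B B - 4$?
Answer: $32095$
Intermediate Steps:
$k{\left(C,B \right)} = -4 + B^{2}$ ($k{\left(C,B \right)} = B^{2} - 4 = -4 + B^{2}$)
$w = -136$ ($w = -64 + 8 \cdot 3 \cdot 1 \left(-3\right) = -64 + 8 \cdot 3 \left(-3\right) = -64 + 8 \left(-9\right) = -64 - 72 = -136$)
$H = 25$ ($H = \left(5 - \left(4 - \left(-2\right)^{2}\right)\right)^{2} = \left(5 + \left(-4 + 4\right)\right)^{2} = \left(5 + 0\right)^{2} = 5^{2} = 25$)
$R{\left(K \right)} = 5 K$
$\left(R{\left(w \right)} + H\right) \left(-49\right) = \left(5 \left(-136\right) + 25\right) \left(-49\right) = \left(-680 + 25\right) \left(-49\right) = \left(-655\right) \left(-49\right) = 32095$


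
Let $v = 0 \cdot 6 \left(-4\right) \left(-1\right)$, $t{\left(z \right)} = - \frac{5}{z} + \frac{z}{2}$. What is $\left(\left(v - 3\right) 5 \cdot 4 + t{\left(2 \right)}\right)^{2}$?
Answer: $\frac{15129}{4} \approx 3782.3$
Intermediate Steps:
$t{\left(z \right)} = \frac{z}{2} - \frac{5}{z}$ ($t{\left(z \right)} = - \frac{5}{z} + z \frac{1}{2} = - \frac{5}{z} + \frac{z}{2} = \frac{z}{2} - \frac{5}{z}$)
$v = 0$ ($v = 0 \left(\left(-24\right) \left(-1\right)\right) = 0 \cdot 24 = 0$)
$\left(\left(v - 3\right) 5 \cdot 4 + t{\left(2 \right)}\right)^{2} = \left(\left(0 - 3\right) 5 \cdot 4 + \left(\frac{1}{2} \cdot 2 - \frac{5}{2}\right)\right)^{2} = \left(\left(-3\right) 20 + \left(1 - \frac{5}{2}\right)\right)^{2} = \left(-60 + \left(1 - \frac{5}{2}\right)\right)^{2} = \left(-60 - \frac{3}{2}\right)^{2} = \left(- \frac{123}{2}\right)^{2} = \frac{15129}{4}$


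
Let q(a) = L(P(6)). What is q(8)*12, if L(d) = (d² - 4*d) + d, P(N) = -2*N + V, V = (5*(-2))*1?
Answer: 6600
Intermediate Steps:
V = -10 (V = -10*1 = -10)
P(N) = -10 - 2*N (P(N) = -2*N - 10 = -10 - 2*N)
L(d) = d² - 3*d
q(a) = 550 (q(a) = (-10 - 2*6)*(-3 + (-10 - 2*6)) = (-10 - 12)*(-3 + (-10 - 12)) = -22*(-3 - 22) = -22*(-25) = 550)
q(8)*12 = 550*12 = 6600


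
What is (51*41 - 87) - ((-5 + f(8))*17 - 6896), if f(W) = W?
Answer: 8849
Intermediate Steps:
(51*41 - 87) - ((-5 + f(8))*17 - 6896) = (51*41 - 87) - ((-5 + 8)*17 - 6896) = (2091 - 87) - (3*17 - 6896) = 2004 - (51 - 6896) = 2004 - 1*(-6845) = 2004 + 6845 = 8849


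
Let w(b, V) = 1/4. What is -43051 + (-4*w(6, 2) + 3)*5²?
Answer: -43001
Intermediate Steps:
w(b, V) = ¼
-43051 + (-4*w(6, 2) + 3)*5² = -43051 + (-4*¼ + 3)*5² = -43051 + (-1 + 3)*25 = -43051 + 2*25 = -43051 + 50 = -43001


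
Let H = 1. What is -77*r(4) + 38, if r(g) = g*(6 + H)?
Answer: -2118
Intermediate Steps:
r(g) = 7*g (r(g) = g*(6 + 1) = g*7 = 7*g)
-77*r(4) + 38 = -539*4 + 38 = -77*28 + 38 = -2156 + 38 = -2118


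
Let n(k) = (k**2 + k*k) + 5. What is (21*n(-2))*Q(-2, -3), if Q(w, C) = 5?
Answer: 1365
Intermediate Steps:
n(k) = 5 + 2*k**2 (n(k) = (k**2 + k**2) + 5 = 2*k**2 + 5 = 5 + 2*k**2)
(21*n(-2))*Q(-2, -3) = (21*(5 + 2*(-2)**2))*5 = (21*(5 + 2*4))*5 = (21*(5 + 8))*5 = (21*13)*5 = 273*5 = 1365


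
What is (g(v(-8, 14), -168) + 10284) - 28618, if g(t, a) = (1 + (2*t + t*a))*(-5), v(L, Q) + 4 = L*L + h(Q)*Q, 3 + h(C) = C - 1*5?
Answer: 101181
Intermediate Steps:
h(C) = -8 + C (h(C) = -3 + (C - 1*5) = -3 + (C - 5) = -3 + (-5 + C) = -8 + C)
v(L, Q) = -4 + L² + Q*(-8 + Q) (v(L, Q) = -4 + (L*L + (-8 + Q)*Q) = -4 + (L² + Q*(-8 + Q)) = -4 + L² + Q*(-8 + Q))
g(t, a) = -5 - 10*t - 5*a*t (g(t, a) = (1 + (2*t + a*t))*(-5) = (1 + 2*t + a*t)*(-5) = -5 - 10*t - 5*a*t)
(g(v(-8, 14), -168) + 10284) - 28618 = ((-5 - 10*(-4 + (-8)² + 14*(-8 + 14)) - 5*(-168)*(-4 + (-8)² + 14*(-8 + 14))) + 10284) - 28618 = ((-5 - 10*(-4 + 64 + 14*6) - 5*(-168)*(-4 + 64 + 14*6)) + 10284) - 28618 = ((-5 - 10*(-4 + 64 + 84) - 5*(-168)*(-4 + 64 + 84)) + 10284) - 28618 = ((-5 - 10*144 - 5*(-168)*144) + 10284) - 28618 = ((-5 - 1440 + 120960) + 10284) - 28618 = (119515 + 10284) - 28618 = 129799 - 28618 = 101181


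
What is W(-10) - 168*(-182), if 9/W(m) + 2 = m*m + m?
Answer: 2690697/88 ≈ 30576.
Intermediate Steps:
W(m) = 9/(-2 + m + m**2) (W(m) = 9/(-2 + (m*m + m)) = 9/(-2 + (m**2 + m)) = 9/(-2 + (m + m**2)) = 9/(-2 + m + m**2))
W(-10) - 168*(-182) = 9/(-2 - 10 + (-10)**2) - 168*(-182) = 9/(-2 - 10 + 100) + 30576 = 9/88 + 30576 = 2690697/88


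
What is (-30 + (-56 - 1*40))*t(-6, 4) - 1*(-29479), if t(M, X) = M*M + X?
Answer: 24439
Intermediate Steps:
t(M, X) = X + M² (t(M, X) = M² + X = X + M²)
(-30 + (-56 - 1*40))*t(-6, 4) - 1*(-29479) = (-30 + (-56 - 1*40))*(4 + (-6)²) - 1*(-29479) = (-30 + (-56 - 40))*(4 + 36) + 29479 = (-30 - 96)*40 + 29479 = -126*40 + 29479 = -5040 + 29479 = 24439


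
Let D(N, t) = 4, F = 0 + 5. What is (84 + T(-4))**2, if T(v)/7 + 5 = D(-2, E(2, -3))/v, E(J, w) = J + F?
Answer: 1764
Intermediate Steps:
F = 5
E(J, w) = 5 + J (E(J, w) = J + 5 = 5 + J)
T(v) = -35 + 28/v (T(v) = -35 + 7*(4/v) = -35 + 28/v)
(84 + T(-4))**2 = (84 + (-35 + 28/(-4)))**2 = (84 + (-35 + 28*(-1/4)))**2 = (84 + (-35 - 7))**2 = (84 - 42)**2 = 42**2 = 1764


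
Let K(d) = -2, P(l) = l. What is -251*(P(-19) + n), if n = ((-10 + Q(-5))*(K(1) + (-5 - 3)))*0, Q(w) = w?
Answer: 4769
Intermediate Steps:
n = 0 (n = ((-10 - 5)*(-2 + (-5 - 3)))*0 = -15*(-2 - 8)*0 = -15*(-10)*0 = 150*0 = 0)
-251*(P(-19) + n) = -251*(-19 + 0) = -251*(-19) = 4769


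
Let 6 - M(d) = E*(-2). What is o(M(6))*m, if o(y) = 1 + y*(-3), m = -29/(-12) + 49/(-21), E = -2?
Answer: -5/12 ≈ -0.41667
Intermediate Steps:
m = 1/12 (m = -29*(-1/12) + 49*(-1/21) = 29/12 - 7/3 = 1/12 ≈ 0.083333)
M(d) = 2 (M(d) = 6 - (-2)*(-2) = 6 - 1*4 = 6 - 4 = 2)
o(y) = 1 - 3*y
o(M(6))*m = (1 - 3*2)*(1/12) = (1 - 6)*(1/12) = -5*1/12 = -5/12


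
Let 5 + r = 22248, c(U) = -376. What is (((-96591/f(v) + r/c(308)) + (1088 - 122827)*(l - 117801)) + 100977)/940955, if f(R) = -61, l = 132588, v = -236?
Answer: -41285994775183/21581743880 ≈ -1913.0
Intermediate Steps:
r = 22243 (r = -5 + 22248 = 22243)
(((-96591/f(v) + r/c(308)) + (1088 - 122827)*(l - 117801)) + 100977)/940955 = (((-96591/(-61) + 22243/(-376)) + (1088 - 122827)*(132588 - 117801)) + 100977)/940955 = (((-96591*(-1/61) + 22243*(-1/376)) - 121739*14787) + 100977)*(1/940955) = (((96591/61 - 22243/376) - 1800154593) + 100977)*(1/940955) = ((34961393/22936 - 1800154593) + 100977)*(1/940955) = (-41288310783655/22936 + 100977)*(1/940955) = -41285994775183/22936*1/940955 = -41285994775183/21581743880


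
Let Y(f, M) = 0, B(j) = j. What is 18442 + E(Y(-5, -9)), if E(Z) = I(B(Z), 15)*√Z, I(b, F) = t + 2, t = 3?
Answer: 18442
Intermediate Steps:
I(b, F) = 5 (I(b, F) = 3 + 2 = 5)
E(Z) = 5*√Z
18442 + E(Y(-5, -9)) = 18442 + 5*√0 = 18442 + 5*0 = 18442 + 0 = 18442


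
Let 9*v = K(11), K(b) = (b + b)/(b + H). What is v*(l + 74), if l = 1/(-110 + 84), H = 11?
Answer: 641/78 ≈ 8.2179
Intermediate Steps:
K(b) = 2*b/(11 + b) (K(b) = (b + b)/(b + 11) = (2*b)/(11 + b) = 2*b/(11 + b))
v = ⅑ (v = (2*11/(11 + 11))/9 = (2*11/22)/9 = (2*11*(1/22))/9 = (⅑)*1 = ⅑ ≈ 0.11111)
l = -1/26 (l = 1/(-26) = -1/26 ≈ -0.038462)
v*(l + 74) = (-1/26 + 74)/9 = (⅑)*(1923/26) = 641/78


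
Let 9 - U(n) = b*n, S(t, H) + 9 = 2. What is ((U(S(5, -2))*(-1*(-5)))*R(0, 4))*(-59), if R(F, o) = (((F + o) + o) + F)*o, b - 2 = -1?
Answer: -151040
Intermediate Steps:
b = 1 (b = 2 - 1 = 1)
S(t, H) = -7 (S(t, H) = -9 + 2 = -7)
U(n) = 9 - n
R(F, o) = o*(2*F + 2*o) (R(F, o) = ((F + 2*o) + F)*o = (2*F + 2*o)*o = o*(2*F + 2*o))
((U(S(5, -2))*(-1*(-5)))*R(0, 4))*(-59) = (((9 - 1*(-7))*(-1*(-5)))*(2*4*(0 + 4)))*(-59) = (((9 + 7)*5)*(2*4*4))*(-59) = ((16*5)*32)*(-59) = (80*32)*(-59) = 2560*(-59) = -151040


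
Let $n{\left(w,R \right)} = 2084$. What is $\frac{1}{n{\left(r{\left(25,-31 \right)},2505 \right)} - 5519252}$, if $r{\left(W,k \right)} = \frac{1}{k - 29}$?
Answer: $- \frac{1}{5517168} \approx -1.8125 \cdot 10^{-7}$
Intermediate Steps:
$r{\left(W,k \right)} = \frac{1}{-29 + k}$
$\frac{1}{n{\left(r{\left(25,-31 \right)},2505 \right)} - 5519252} = \frac{1}{2084 - 5519252} = \frac{1}{-5517168} = - \frac{1}{5517168}$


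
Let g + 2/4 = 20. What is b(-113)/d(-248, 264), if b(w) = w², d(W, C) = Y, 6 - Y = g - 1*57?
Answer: 25538/87 ≈ 293.54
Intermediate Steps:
g = 39/2 (g = -½ + 20 = 39/2 ≈ 19.500)
Y = 87/2 (Y = 6 - (39/2 - 1*57) = 6 - (39/2 - 57) = 6 - 1*(-75/2) = 6 + 75/2 = 87/2 ≈ 43.500)
d(W, C) = 87/2
b(-113)/d(-248, 264) = (-113)²/(87/2) = 12769*(2/87) = 25538/87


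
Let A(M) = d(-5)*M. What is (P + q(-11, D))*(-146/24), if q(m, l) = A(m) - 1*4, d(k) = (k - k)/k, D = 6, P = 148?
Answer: -876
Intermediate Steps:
d(k) = 0 (d(k) = 0/k = 0)
A(M) = 0 (A(M) = 0*M = 0)
q(m, l) = -4 (q(m, l) = 0 - 1*4 = 0 - 4 = -4)
(P + q(-11, D))*(-146/24) = (148 - 4)*(-146/24) = 144*(-146*1/24) = 144*(-73/12) = -876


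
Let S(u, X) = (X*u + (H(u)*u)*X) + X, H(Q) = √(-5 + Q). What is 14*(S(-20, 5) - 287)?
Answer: -5348 - 7000*I ≈ -5348.0 - 7000.0*I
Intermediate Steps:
S(u, X) = X + X*u + X*u*√(-5 + u) (S(u, X) = (X*u + (√(-5 + u)*u)*X) + X = (X*u + (u*√(-5 + u))*X) + X = (X*u + X*u*√(-5 + u)) + X = X + X*u + X*u*√(-5 + u))
14*(S(-20, 5) - 287) = 14*(5*(1 - 20 - 20*√(-5 - 20)) - 287) = 14*(5*(1 - 20 - 100*I) - 287) = 14*(5*(-19 - 100*I) - 287) = 14*((-95 - 500*I) - 287) = 14*(-382 - 500*I) = -5348 - 7000*I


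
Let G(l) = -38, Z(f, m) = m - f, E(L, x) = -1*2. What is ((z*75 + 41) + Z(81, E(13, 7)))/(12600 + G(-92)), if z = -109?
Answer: -747/1142 ≈ -0.65412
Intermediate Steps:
E(L, x) = -2
((z*75 + 41) + Z(81, E(13, 7)))/(12600 + G(-92)) = ((-109*75 + 41) + (-2 - 1*81))/(12600 - 38) = ((-8175 + 41) + (-2 - 81))/12562 = (-8134 - 83)*(1/12562) = -8217*1/12562 = -747/1142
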